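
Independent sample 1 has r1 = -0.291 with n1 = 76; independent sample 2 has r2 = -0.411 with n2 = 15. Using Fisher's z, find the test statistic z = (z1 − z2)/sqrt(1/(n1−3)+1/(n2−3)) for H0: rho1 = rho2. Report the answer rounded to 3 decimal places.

Fisher z-transforms: z1 = atanh(-0.291) = -0.299658, z2 = atanh(-0.411) = -0.436814; difference d = 0.137156
Var(d) = 1/73 + 1/12 = 0.0136986 + 0.0833333 = 0.0970319
z = d/√Var(d) = 0.137156 / √0.0970319 = 0.137156 / 0.311499 = 0.440

0.440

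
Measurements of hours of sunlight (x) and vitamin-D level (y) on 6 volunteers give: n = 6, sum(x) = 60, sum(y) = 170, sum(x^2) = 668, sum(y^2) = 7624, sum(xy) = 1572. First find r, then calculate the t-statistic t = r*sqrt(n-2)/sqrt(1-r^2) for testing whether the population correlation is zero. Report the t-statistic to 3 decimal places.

S_xy = nΣxy − ΣxΣy = 6·1572 − 60·170 = 9432 − 10200 = -768
S_xx = nΣx² − (Σx)² = 6·668 − 60² = 4008 − 3600 = 408
S_yy = nΣy² − (Σy)² = 6·7624 − 170² = 45744 − 28900 = 16844
r = S_xy / √(S_xx·S_yy) = -768 / √(408·16844) = -768 / √6872352 = -768 / 2621.5171 = -0.2930
t = r·√(n−2)/√(1−r²) = -0.2930·√4 / √(1−0.085849) = -0.586000 / 0.956112 = -0.613

-0.613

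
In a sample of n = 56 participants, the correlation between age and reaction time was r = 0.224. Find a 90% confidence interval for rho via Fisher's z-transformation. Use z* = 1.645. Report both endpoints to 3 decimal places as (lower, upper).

z_r = atanh(0.224) = 0.227863;  SE = 1/√(n−3) = 1/√53 = 0.137361
z-limits: 0.227863 ± 1.645·0.137361 = 0.227863 ± 0.225959 = [0.001904, 0.453822]
ρ-limits: (tanh 0.001904, tanh 0.453822) = (0.002, 0.425)

(0.002, 0.425)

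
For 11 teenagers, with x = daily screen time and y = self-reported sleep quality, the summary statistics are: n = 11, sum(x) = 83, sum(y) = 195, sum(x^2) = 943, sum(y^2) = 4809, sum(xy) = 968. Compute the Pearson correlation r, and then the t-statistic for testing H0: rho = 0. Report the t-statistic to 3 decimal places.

Numerator: nΣxy − (Σx)(Σy) = 11·968 − (83)(195) = -5537
Denominator: √[(nΣx²−(Σx)²)(nΣy²−(Σy)²)]
  nΣx²−(Σx)² = 11·943 − 6889 = 3484;  nΣy²−(Σy)² = 11·4809 − 38025 = 14874
  √(3484·14874) = √51821016 = 7198.6815
r = -5537 / 7198.6815 = -0.7692
t = r·√(n−2)/√(1−r²) = -0.7692·√9 / √(1−0.591669) = -2.307600 / 0.639008 = -3.611

-3.611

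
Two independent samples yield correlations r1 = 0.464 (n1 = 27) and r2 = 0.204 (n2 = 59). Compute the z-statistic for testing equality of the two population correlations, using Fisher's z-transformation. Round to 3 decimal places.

1.211

Fisher z-transforms: z1 = atanh(0.464) = 0.502397, z2 = atanh(0.204) = 0.206903; difference d = 0.295494
Var(d) = 1/24 + 1/56 = 0.0416667 + 0.0178571 = 0.0595238
z = d/√Var(d) = 0.295494 / √0.0595238 = 0.295494 / 0.243975 = 1.211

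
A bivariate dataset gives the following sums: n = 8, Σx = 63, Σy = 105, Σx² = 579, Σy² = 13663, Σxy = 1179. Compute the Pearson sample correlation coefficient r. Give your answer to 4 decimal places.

0.3490

Numerator: nΣxy − (Σx)(Σy) = 8·1179 − (63)(105) = 2817
Denominator: √[(nΣx²−(Σx)²)(nΣy²−(Σy)²)]
  nΣx²−(Σx)² = 8·579 − 3969 = 663;  nΣy²−(Σy)² = 8·13663 − 11025 = 98279
  √(663·98279) = √65158977 = 8072.1111
r = 2817 / 8072.1111 = 0.3490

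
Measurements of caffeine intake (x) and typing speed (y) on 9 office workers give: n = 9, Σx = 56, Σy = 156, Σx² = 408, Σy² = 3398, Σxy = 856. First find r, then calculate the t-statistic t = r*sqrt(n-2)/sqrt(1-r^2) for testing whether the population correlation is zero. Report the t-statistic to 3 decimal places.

S_xy = nΣxy − ΣxΣy = 9·856 − 56·156 = 7704 − 8736 = -1032
S_xx = nΣx² − (Σx)² = 9·408 − 56² = 3672 − 3136 = 536
S_yy = nΣy² − (Σy)² = 9·3398 − 156² = 30582 − 24336 = 6246
r = S_xy / √(S_xx·S_yy) = -1032 / √(536·6246) = -1032 / √3347856 = -1032 / 1829.7147 = -0.5640
t = r·√(n−2)/√(1−r²) = -0.5640·√7 / √(1−0.318096) = -1.492204 / 0.825775 = -1.807

-1.807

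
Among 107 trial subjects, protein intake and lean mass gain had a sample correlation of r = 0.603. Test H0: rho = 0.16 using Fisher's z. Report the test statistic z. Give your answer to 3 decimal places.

5.471

Fisher z: atanh(0.603) = 0.697848, atanh(0.16) = 0.161387
z = (z_r − z_0)·√(n−3) = (0.697848 − 0.161387)·√104 = 0.536461 · 10.198039 = 5.471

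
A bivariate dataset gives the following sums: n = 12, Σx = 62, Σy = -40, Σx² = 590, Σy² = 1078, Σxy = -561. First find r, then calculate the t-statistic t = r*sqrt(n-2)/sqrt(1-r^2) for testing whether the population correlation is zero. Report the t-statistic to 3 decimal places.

-3.117

S_xy = nΣxy − ΣxΣy = 12·(-561) − 62·(-40) = -6732 − (-2480) = -4252
S_xx = nΣx² − (Σx)² = 12·590 − 62² = 7080 − 3844 = 3236
S_yy = nΣy² − (Σy)² = 12·1078 − (-40)² = 12936 − 1600 = 11336
r = S_xy / √(S_xx·S_yy) = -4252 / √(3236·11336) = -4252 / √36683296 = -4252 / 6056.6737 = -0.7020
t = r·√(n−2)/√(1−r²) = -0.7020·√10 / √(1−0.492804) = -2.219919 / 0.712177 = -3.117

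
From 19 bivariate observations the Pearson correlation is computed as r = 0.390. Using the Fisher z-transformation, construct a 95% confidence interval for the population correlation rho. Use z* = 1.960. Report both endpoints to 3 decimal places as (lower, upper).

(-0.078, 0.717)

Fisher z: z_r = atanh(r) = ½·ln((1+0.390)/(1−0.390)) = 0.411800
SE(z) = 1/√(n−3) = 1/√16 = 0.250000
95% ⇒ z* = 1.960; margin = 1.960·0.250000 = 0.490000
CI on z-scale: (-0.078200, 0.901800)
Back-transform: tanh(-0.078200) = -0.078041, tanh(0.901800) = 0.717173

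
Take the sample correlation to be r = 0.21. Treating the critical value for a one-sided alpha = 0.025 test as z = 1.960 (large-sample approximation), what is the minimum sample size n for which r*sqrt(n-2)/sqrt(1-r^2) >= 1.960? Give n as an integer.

Need r·√(n−2)/√(1−r²) ≥ 1.960
√(n−2) ≥ 1.960·√(1−0.0441) / 0.21 = 1.960·0.977701 / 0.21 = 9.1252
n−2 ≥ 83.2693  ⇒  n ≥ 85.2693
Smallest integer n = 86

86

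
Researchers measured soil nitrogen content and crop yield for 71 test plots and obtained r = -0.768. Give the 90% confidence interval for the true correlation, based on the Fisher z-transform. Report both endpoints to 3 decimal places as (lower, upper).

Fisher z: z_r = atanh(r) = ½·ln((1+(-0.768))/(1−(-0.768))) = -1.015433
SE(z) = 1/√(n−3) = 1/√68 = 0.121268
90% ⇒ z* = 1.645; margin = 1.645·0.121268 = 0.199486
CI on z-scale: (-1.214919, -0.815947)
Back-transform: tanh(-1.214919) = -0.838149, tanh(-0.815947) = -0.672858

(-0.838, -0.673)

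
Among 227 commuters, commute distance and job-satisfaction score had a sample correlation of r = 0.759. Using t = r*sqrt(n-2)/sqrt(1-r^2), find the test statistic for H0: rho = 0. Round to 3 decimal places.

t = r·√(n−2) / √(1−r²) with r = 0.759, n = 227
  = 0.759·√225 / √(1 − 0.576081)
  = 0.759·15.000000 / 0.651091
  = 11.385000 / 0.651091 = 17.486

17.486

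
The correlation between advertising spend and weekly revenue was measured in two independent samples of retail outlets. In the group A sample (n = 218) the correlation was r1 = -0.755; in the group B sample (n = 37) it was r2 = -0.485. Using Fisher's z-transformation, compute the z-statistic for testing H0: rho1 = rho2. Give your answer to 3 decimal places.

-2.465

Fisher z-transforms: z1 = atanh(-0.755) = -0.984483, z2 = atanh(-0.485) = -0.529502; difference d = -0.454981
Var(d) = 1/215 + 1/34 = 0.0046512 + 0.0294118 = 0.0340630
z = d/√Var(d) = -0.454981 / √0.0340630 = -0.454981 / 0.184562 = -2.465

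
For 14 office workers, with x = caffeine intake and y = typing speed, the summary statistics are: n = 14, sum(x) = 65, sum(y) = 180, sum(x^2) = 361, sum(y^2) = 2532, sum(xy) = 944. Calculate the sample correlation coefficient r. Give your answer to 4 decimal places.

0.9537

S_xy = nΣxy − ΣxΣy = 14·944 − 65·180 = 13216 − 11700 = 1516
S_xx = nΣx² − (Σx)² = 14·361 − 65² = 5054 − 4225 = 829
S_yy = nΣy² − (Σy)² = 14·2532 − 180² = 35448 − 32400 = 3048
r = S_xy / √(S_xx·S_yy) = 1516 / √(829·3048) = 1516 / √2526792 = 1516 / 1589.5886 = 0.9537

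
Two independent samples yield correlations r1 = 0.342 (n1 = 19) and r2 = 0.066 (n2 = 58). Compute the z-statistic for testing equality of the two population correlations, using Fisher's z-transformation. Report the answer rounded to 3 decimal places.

z1 = atanh(0.342) = 0.356356,  z2 = atanh(0.066) = 0.066096
SE = √(1/(n1−3) + 1/(n2−3)) = √(1/16 + 1/55) = √(0.0625000 + 0.0181818) = √0.0806818 = 0.284045
z = (z1 − z2)/SE = (0.356356 − 0.066096) / 0.284045 = 0.290260 / 0.284045 = 1.022

1.022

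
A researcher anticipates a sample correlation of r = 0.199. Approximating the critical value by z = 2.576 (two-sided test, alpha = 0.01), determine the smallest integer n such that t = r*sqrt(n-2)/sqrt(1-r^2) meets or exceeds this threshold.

r√(n−2)/√(1−r²) ≥ 2.576  ⇔  n−2 ≥ (2.576)²·(1−r²)/r²
(1−r²)/r² = (1−0.039601)/0.039601 = 24.2519
n ≥ 2 + 6.635776·24.2519 = 2 + 160.9302 = 162.9302
⌈162.9302⌉ = 163

163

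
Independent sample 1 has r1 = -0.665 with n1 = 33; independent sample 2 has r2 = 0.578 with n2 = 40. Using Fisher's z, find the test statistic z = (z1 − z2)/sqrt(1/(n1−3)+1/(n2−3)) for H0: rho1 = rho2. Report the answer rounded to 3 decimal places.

-5.947

z1 = atanh(-0.665) = -0.801725,  z2 = atanh(0.578) = 0.659454
SE = √(1/(n1−3) + 1/(n2−3)) = √(1/30 + 1/37) = √(0.0333333 + 0.0270270) = √0.0603603 = 0.245683
z = (z1 − z2)/SE = (-0.801725 − 0.659454) / 0.245683 = -1.461179 / 0.245683 = -5.947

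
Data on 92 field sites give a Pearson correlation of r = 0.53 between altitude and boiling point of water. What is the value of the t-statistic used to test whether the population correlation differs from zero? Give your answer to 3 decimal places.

1 − r² = 1 − 0.2809 = 0.7191;  √(1−r²) = 0.847998
√(n−2) = √90 = 9.486833
t = r·√(n−2)/√(1−r²) = 0.53 · 9.486833 / 0.847998 = 5.929

5.929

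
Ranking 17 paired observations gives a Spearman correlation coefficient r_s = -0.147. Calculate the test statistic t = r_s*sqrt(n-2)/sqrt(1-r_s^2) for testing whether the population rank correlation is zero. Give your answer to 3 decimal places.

t = r_s·√(n−2) / √(1−r_s²) with r_s = -0.147, n = 17
  = -0.147·√15 / √(1 − 0.021609)
  = -0.147·3.872983 / 0.989136
  = -0.569329 / 0.989136 = -0.576

-0.576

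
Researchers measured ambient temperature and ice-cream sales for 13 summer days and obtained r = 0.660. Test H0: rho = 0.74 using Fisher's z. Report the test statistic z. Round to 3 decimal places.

Fisher z: atanh(0.660) = 0.792814, atanh(0.74) = 0.950479
z = (z_r − z_0)·√(n−3) = (0.792814 − 0.950479)·√10 = -0.157665 · 3.162278 = -0.499

-0.499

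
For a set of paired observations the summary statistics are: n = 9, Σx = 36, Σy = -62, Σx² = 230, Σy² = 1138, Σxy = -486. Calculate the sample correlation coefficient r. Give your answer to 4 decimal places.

Numerator: nΣxy − (Σx)(Σy) = 9·(-486) − (36)(-62) = -2142
Denominator: √[(nΣx²−(Σx)²)(nΣy²−(Σy)²)]
  nΣx²−(Σx)² = 9·230 − 1296 = 774;  nΣy²−(Σy)² = 9·1138 − 3844 = 6398
  √(774·6398) = √4952052 = 2225.3207
r = -2142 / 2225.3207 = -0.9626

-0.9626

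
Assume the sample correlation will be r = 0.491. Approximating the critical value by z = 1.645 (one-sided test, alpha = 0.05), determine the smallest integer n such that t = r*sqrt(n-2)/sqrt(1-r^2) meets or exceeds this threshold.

r√(n−2)/√(1−r²) ≥ 1.645  ⇔  n−2 ≥ (1.645)²·(1−r²)/r²
(1−r²)/r² = (1−0.241081)/0.241081 = 3.1480
n ≥ 2 + 2.706025·3.1480 = 2 + 8.5186 = 10.5186
⌈10.5186⌉ = 11

11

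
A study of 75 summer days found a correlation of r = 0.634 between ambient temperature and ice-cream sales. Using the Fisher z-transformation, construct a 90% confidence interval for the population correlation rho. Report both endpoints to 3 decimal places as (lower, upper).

Fisher z: z_r = atanh(r) = ½·ln((1+0.634)/(1−0.634)) = 0.748076
SE(z) = 1/√(n−3) = 1/√72 = 0.117851
90% ⇒ z* = 1.645; margin = 1.645·0.117851 = 0.193865
CI on z-scale: (0.554211, 0.941941)
Back-transform: tanh(0.554211) = 0.503670, tanh(0.941941) = 0.736113

(0.504, 0.736)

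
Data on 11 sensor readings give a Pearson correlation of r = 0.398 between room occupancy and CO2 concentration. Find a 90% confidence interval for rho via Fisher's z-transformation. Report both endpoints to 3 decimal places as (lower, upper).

Fisher z: z_r = atanh(r) = ½·ln((1+0.398)/(1−0.398)) = 0.421270
SE(z) = 1/√(n−3) = 1/√8 = 0.353553
90% ⇒ z* = 1.645; margin = 1.645·0.353553 = 0.581595
CI on z-scale: (-0.160325, 1.002865)
Back-transform: tanh(-0.160325) = -0.158965, tanh(1.002865) = 0.762795

(-0.159, 0.763)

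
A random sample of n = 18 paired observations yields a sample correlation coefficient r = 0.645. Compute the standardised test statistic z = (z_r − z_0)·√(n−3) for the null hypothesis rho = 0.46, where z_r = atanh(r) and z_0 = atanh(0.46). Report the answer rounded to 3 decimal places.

1.043

z_r = atanh(0.645) = 0.766689,  z_0 = atanh(0.46) = 0.497311
SE = 1/√(n−3) = 1/√15 = 0.258199
z = (z_r − z_0)/SE = (0.766689 − 0.497311) / 0.258199 = 0.269378 / 0.258199 = 1.043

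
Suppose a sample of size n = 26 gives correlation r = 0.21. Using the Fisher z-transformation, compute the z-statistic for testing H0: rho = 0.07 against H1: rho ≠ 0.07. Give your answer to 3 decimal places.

0.686

z_r = atanh(0.21) = 0.213171,  z_0 = atanh(0.07) = 0.070115
SE = 1/√(n−3) = 1/√23 = 0.208514
z = (z_r − z_0)/SE = (0.213171 − 0.070115) / 0.208514 = 0.143056 / 0.208514 = 0.686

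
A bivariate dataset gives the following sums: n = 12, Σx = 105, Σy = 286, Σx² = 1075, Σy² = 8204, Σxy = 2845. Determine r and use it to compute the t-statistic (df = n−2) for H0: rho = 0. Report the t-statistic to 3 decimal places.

S_xy = nΣxy − ΣxΣy = 12·2845 − 105·286 = 34140 − 30030 = 4110
S_xx = nΣx² − (Σx)² = 12·1075 − 105² = 12900 − 11025 = 1875
S_yy = nΣy² − (Σy)² = 12·8204 − 286² = 98448 − 81796 = 16652
r = S_xy / √(S_xx·S_yy) = 4110 / √(1875·16652) = 4110 / √31222500 = 4110 / 5587.7097 = 0.7355
t = r·√(n−2)/√(1−r²) = 0.7355·√10 / √(1−0.540960) = 2.325855 / 0.677525 = 3.433

3.433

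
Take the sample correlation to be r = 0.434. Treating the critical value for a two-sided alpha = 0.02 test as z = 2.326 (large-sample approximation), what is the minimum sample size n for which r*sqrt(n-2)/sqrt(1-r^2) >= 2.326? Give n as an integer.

26

Need r·√(n−2)/√(1−r²) ≥ 2.326
√(n−2) ≥ 2.326·√(1−0.188356) / 0.434 = 2.326·0.900913 / 0.434 = 4.8284
n−2 ≥ 23.3134  ⇒  n ≥ 25.3134
Smallest integer n = 26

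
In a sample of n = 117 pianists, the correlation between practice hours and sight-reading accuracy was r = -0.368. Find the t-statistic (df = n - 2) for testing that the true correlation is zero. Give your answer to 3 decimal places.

1 − r² = 1 − 0.135424 = 0.864576;  √(1−r²) = 0.929826
√(n−2) = √115 = 10.723805
t = r·√(n−2)/√(1−r²) = -0.368 · 10.723805 / 0.929826 = -4.244

-4.244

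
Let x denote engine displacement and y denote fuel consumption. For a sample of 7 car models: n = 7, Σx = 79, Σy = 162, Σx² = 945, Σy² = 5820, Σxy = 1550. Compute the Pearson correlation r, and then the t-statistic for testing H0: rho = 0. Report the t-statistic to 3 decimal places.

S_xy = nΣxy − ΣxΣy = 7·1550 − 79·162 = 10850 − 12798 = -1948
S_xx = nΣx² − (Σx)² = 7·945 − 79² = 6615 − 6241 = 374
S_yy = nΣy² − (Σy)² = 7·5820 − 162² = 40740 − 26244 = 14496
r = S_xy / √(S_xx·S_yy) = -1948 / √(374·14496) = -1948 / √5421504 = -1948 / 2328.4123 = -0.8366
t = r·√(n−2)/√(1−r²) = -0.8366·√5 / √(1−0.699900) = -1.870694 / 0.547814 = -3.415

-3.415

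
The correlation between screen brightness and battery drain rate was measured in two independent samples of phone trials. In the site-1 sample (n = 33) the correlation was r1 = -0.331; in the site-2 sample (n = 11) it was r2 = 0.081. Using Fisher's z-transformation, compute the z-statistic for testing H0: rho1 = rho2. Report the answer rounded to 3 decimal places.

-1.068

z1 = atanh(-0.331) = -0.343951,  z2 = atanh(0.081) = 0.081178
SE = √(1/(n1−3) + 1/(n2−3)) = √(1/30 + 1/8) = √(0.0333333 + 0.1250000) = √0.1583333 = 0.397911
z = (z1 − z2)/SE = (-0.343951 − 0.081178) / 0.397911 = -0.425129 / 0.397911 = -1.068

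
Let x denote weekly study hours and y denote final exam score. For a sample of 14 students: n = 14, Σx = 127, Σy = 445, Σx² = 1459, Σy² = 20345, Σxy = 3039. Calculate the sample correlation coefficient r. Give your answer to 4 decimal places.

-0.7233

Numerator: nΣxy − (Σx)(Σy) = 14·3039 − (127)(445) = -13969
Denominator: √[(nΣx²−(Σx)²)(nΣy²−(Σy)²)]
  nΣx²−(Σx)² = 14·1459 − 16129 = 4297;  nΣy²−(Σy)² = 14·20345 − 198025 = 86805
  √(4297·86805) = √373001085 = 19313.2360
r = -13969 / 19313.2360 = -0.7233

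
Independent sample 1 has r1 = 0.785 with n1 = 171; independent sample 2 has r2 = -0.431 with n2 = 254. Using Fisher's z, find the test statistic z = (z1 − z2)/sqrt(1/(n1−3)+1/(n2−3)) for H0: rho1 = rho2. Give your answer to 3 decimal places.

z1 = atanh(0.785) = 1.058268,  z2 = atanh(-0.431) = -0.461124
SE = √(1/(n1−3) + 1/(n2−3)) = √(1/168 + 1/251) = √(0.0059524 + 0.0039841) = √0.0099365 = 0.099682
z = (z1 − z2)/SE = (1.058268 − (-0.461124)) / 0.099682 = 1.519392 / 0.099682 = 15.242

15.242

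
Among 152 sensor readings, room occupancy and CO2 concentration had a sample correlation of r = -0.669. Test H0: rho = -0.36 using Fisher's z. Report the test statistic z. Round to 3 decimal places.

-5.274

Fisher z: atanh(-0.669) = -0.808931, atanh(-0.36) = -0.376886
z = (z_r − z_0)·√(n−3) = (-0.808931 − (-0.376886))·√149 = -0.432045 · 12.206556 = -5.274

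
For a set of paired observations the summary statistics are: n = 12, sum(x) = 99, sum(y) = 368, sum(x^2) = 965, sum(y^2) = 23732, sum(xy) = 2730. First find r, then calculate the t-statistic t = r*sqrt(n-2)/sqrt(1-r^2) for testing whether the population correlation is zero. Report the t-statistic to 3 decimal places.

-0.731

S_xy = nΣxy − ΣxΣy = 12·2730 − 99·368 = 32760 − 36432 = -3672
S_xx = nΣx² − (Σx)² = 12·965 − 99² = 11580 − 9801 = 1779
S_yy = nΣy² − (Σy)² = 12·23732 − 368² = 284784 − 135424 = 149360
r = S_xy / √(S_xx·S_yy) = -3672 / √(1779·149360) = -3672 / √265711440 = -3672 / 16300.6577 = -0.2253
t = r·√(n−2)/√(1−r²) = -0.2253·√10 / √(1−0.050760) = -0.712461 / 0.974289 = -0.731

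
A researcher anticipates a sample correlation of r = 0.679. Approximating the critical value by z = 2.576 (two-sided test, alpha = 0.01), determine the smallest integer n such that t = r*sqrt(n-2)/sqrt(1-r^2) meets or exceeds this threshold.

Need r·√(n−2)/√(1−r²) ≥ 2.576
√(n−2) ≥ 2.576·√(1−0.461041) / 0.679 = 2.576·0.734138 / 0.679 = 2.7852
n−2 ≥ 7.7573  ⇒  n ≥ 9.7573
Smallest integer n = 10

10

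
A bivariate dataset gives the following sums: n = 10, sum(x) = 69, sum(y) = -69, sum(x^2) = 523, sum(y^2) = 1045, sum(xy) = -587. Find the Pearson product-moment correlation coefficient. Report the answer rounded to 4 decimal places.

-0.6789

S_xy = nΣxy − ΣxΣy = 10·(-587) − 69·(-69) = -5870 − (-4761) = -1109
S_xx = nΣx² − (Σx)² = 10·523 − 69² = 5230 − 4761 = 469
S_yy = nΣy² − (Σy)² = 10·1045 − (-69)² = 10450 − 4761 = 5689
r = S_xy / √(S_xx·S_yy) = -1109 / √(469·5689) = -1109 / √2668141 = -1109 / 1633.4445 = -0.6789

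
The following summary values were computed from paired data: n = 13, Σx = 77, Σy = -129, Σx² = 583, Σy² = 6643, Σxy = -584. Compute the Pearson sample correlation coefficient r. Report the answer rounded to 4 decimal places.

S_xy = nΣxy − ΣxΣy = 13·(-584) − 77·(-129) = -7592 − (-9933) = 2341
S_xx = nΣx² − (Σx)² = 13·583 − 77² = 7579 − 5929 = 1650
S_yy = nΣy² − (Σy)² = 13·6643 − (-129)² = 86359 − 16641 = 69718
r = S_xy / √(S_xx·S_yy) = 2341 / √(1650·69718) = 2341 / √115034700 = 2341 / 10725.4231 = 0.2183

0.2183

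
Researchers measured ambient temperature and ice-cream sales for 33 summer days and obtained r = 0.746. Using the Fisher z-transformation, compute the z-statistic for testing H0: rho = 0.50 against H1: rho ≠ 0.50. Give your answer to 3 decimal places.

2.271

z_r = atanh(0.746) = 0.963874,  z_0 = atanh(0.50) = 0.549306
SE = 1/√(n−3) = 1/√30 = 0.182574
z = (z_r − z_0)/SE = (0.963874 − 0.549306) / 0.182574 = 0.414568 / 0.182574 = 2.271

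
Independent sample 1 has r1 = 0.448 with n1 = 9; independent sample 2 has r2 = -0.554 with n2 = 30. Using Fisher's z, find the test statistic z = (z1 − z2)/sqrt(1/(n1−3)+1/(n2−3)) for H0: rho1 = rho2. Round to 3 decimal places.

Fisher z-transforms: z1 = atanh(0.448) = 0.482195, z2 = atanh(-0.554) = -0.624134; difference d = 1.106329
Var(d) = 1/6 + 1/27 = 0.1666667 + 0.0370370 = 0.2037037
z = d/√Var(d) = 1.106329 / √0.2037037 = 1.106329 / 0.451335 = 2.451

2.451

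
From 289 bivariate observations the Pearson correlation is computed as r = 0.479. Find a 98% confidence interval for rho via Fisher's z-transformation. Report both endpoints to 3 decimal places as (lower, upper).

(0.366, 0.578)

z_r = atanh(0.479) = 0.521686;  SE = 1/√(n−3) = 1/√286 = 0.059131
z-limits: 0.521686 ± 2.326·0.059131 = 0.521686 ± 0.137539 = [0.384147, 0.659225]
ρ-limits: (tanh 0.384147, tanh 0.659225) = (0.366, 0.578)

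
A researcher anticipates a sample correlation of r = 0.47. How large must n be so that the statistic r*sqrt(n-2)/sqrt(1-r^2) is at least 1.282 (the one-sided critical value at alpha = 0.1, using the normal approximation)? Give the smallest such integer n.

8

r√(n−2)/√(1−r²) ≥ 1.282  ⇔  n−2 ≥ (1.282)²·(1−r²)/r²
(1−r²)/r² = (1−0.2209)/0.2209 = 3.5269
n ≥ 2 + 1.643524·3.5269 = 2 + 5.7965 = 7.7965
⌈7.7965⌉ = 8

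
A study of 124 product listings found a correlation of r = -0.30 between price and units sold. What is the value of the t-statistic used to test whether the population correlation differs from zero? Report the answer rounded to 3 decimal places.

1 − r² = 1 − 0.0900 = 0.9100;  √(1−r²) = 0.953939
√(n−2) = √122 = 11.045361
t = r·√(n−2)/√(1−r²) = -0.30 · 11.045361 / 0.953939 = -3.474

-3.474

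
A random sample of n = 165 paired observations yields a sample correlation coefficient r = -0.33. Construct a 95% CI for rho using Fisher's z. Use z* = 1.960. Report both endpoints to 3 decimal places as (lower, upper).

(-0.460, -0.187)

z_r = atanh(-0.33) = -0.342828;  SE = 1/√(n−3) = 1/√162 = 0.078567
z-limits: -0.342828 ± 1.960·0.078567 = -0.342828 ± 0.153991 = [-0.496819, -0.188837]
ρ-limits: (tanh -0.496819, tanh -0.188837) = (-0.460, -0.187)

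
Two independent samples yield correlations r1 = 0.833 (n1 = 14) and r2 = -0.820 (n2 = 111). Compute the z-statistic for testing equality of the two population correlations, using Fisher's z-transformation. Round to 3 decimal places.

z1 = atanh(0.833) = 1.197858,  z2 = atanh(-0.820) = -1.156817
SE = √(1/(n1−3) + 1/(n2−3)) = √(1/11 + 1/108) = √(0.0909091 + 0.0092593) = √0.1001684 = 0.316494
z = (z1 − z2)/SE = (1.197858 − (-1.156817)) / 0.316494 = 2.354675 / 0.316494 = 7.440

7.440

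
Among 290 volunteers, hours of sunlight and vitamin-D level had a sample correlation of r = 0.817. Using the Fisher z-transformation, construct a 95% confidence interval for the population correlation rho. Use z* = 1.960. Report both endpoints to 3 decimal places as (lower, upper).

Fisher z: z_r = atanh(r) = ½·ln((1+0.817)/(1−0.817)) = 1.147728
SE(z) = 1/√(n−3) = 1/√287 = 0.059028
95% ⇒ z* = 1.960; margin = 1.960·0.059028 = 0.115695
CI on z-scale: (1.032033, 1.263423)
Back-transform: tanh(1.032033) = 0.774722, tanh(1.263423) = 0.852005

(0.775, 0.852)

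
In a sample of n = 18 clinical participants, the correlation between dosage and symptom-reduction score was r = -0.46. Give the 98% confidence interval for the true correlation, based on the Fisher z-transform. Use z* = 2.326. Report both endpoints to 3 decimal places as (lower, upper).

(-0.800, 0.103)

z_r = atanh(-0.46) = -0.497311;  SE = 1/√(n−3) = 1/√15 = 0.258199
z-limits: -0.497311 ± 2.326·0.258199 = -0.497311 ± 0.600571 = [-1.097882, 0.103260]
ρ-limits: (tanh -1.097882, tanh 0.103260) = (-0.800, 0.103)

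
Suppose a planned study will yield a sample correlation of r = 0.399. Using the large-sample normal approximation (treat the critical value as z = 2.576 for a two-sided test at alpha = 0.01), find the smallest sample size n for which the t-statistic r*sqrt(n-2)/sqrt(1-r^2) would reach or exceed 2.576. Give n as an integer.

Need r·√(n−2)/√(1−r²) ≥ 2.576
√(n−2) ≥ 2.576·√(1−0.159201) / 0.399 = 2.576·0.916951 / 0.399 = 5.9200
n−2 ≥ 35.0464  ⇒  n ≥ 37.0464
Smallest integer n = 38

38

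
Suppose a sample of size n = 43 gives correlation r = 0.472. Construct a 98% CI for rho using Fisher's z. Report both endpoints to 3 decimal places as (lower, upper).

z_r = atanh(0.472) = 0.512641;  SE = 1/√(n−3) = 1/√40 = 0.158114
z-limits: 0.512641 ± 2.326·0.158114 = 0.512641 ± 0.367773 = [0.144868, 0.880414]
ρ-limits: (tanh 0.144868, tanh 0.880414) = (0.144, 0.707)

(0.144, 0.707)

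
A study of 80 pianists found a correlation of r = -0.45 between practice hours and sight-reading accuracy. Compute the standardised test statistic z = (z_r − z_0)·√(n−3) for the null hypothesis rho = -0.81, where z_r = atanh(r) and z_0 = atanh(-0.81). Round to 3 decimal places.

5.636

z_r = atanh(-0.45) = -0.484700,  z_0 = atanh(-0.81) = -1.127029
SE = 1/√(n−3) = 1/√77 = 0.113961
z = (z_r − z_0)/SE = (-0.484700 − (-1.127029)) / 0.113961 = 0.642329 / 0.113961 = 5.636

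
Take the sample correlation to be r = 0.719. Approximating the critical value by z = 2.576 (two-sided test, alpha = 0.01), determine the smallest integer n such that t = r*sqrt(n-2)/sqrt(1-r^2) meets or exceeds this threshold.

9

Need r·√(n−2)/√(1−r²) ≥ 2.576
√(n−2) ≥ 2.576·√(1−0.516961) / 0.719 = 2.576·0.695010 / 0.719 = 2.4900
n−2 ≥ 6.2001  ⇒  n ≥ 8.2001
Smallest integer n = 9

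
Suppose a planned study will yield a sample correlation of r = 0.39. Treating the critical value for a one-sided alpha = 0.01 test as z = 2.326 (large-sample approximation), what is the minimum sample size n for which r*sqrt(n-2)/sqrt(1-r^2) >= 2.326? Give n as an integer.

33

r√(n−2)/√(1−r²) ≥ 2.326  ⇔  n−2 ≥ (2.326)²·(1−r²)/r²
(1−r²)/r² = (1−0.1521)/0.1521 = 5.5746
n ≥ 2 + 5.410276·5.5746 = 2 + 30.1601 = 32.1601
⌈32.1601⌉ = 33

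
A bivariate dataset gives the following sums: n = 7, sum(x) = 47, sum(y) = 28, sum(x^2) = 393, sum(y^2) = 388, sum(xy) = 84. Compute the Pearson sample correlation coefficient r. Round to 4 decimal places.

-0.7114

Numerator: nΣxy − (Σx)(Σy) = 7·84 − (47)(28) = -728
Denominator: √[(nΣx²−(Σx)²)(nΣy²−(Σy)²)]
  nΣx²−(Σx)² = 7·393 − 2209 = 542;  nΣy²−(Σy)² = 7·388 − 784 = 1932
  √(542·1932) = √1047144 = 1023.3005
r = -728 / 1023.3005 = -0.7114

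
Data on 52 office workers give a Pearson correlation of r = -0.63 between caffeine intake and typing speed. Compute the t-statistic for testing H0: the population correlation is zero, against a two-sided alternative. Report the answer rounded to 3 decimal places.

t = r·√(n−2) / √(1−r²) with r = -0.63, n = 52
  = -0.63·√50 / √(1 − 0.3969)
  = -0.63·7.071068 / 0.776595
  = -4.454773 / 0.776595 = -5.736

-5.736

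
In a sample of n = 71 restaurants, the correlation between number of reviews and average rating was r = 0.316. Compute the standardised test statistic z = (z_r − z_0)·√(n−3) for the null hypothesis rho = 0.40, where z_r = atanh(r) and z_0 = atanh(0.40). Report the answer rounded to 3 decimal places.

z_r = atanh(0.316) = 0.327197,  z_0 = atanh(0.40) = 0.423649
SE = 1/√(n−3) = 1/√68 = 0.121268
z = (z_r − z_0)/SE = (0.327197 − 0.423649) / 0.121268 = -0.096452 / 0.121268 = -0.795

-0.795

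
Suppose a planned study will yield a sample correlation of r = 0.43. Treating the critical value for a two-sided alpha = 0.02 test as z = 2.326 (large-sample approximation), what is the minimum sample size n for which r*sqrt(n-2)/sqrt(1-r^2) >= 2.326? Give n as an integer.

r√(n−2)/√(1−r²) ≥ 2.326  ⇔  n−2 ≥ (2.326)²·(1−r²)/r²
(1−r²)/r² = (1−0.1849)/0.1849 = 4.4083
n ≥ 2 + 5.410276·4.4083 = 2 + 23.8501 = 25.8501
⌈25.8501⌉ = 26

26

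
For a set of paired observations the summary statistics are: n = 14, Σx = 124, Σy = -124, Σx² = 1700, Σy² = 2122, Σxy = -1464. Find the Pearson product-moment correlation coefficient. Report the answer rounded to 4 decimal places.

S_xy = nΣxy − ΣxΣy = 14·(-1464) − 124·(-124) = -20496 − (-15376) = -5120
S_xx = nΣx² − (Σx)² = 14·1700 − 124² = 23800 − 15376 = 8424
S_yy = nΣy² − (Σy)² = 14·2122 − (-124)² = 29708 − 15376 = 14332
r = S_xy / √(S_xx·S_yy) = -5120 / √(8424·14332) = -5120 / √120732768 = -5120 / 10987.8464 = -0.4660

-0.4660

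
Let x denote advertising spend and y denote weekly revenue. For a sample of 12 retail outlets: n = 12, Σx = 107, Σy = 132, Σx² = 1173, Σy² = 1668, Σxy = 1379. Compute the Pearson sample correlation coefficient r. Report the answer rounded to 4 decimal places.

0.9289

S_xy = nΣxy − ΣxΣy = 12·1379 − 107·132 = 16548 − 14124 = 2424
S_xx = nΣx² − (Σx)² = 12·1173 − 107² = 14076 − 11449 = 2627
S_yy = nΣy² − (Σy)² = 12·1668 − 132² = 20016 − 17424 = 2592
r = S_xy / √(S_xx·S_yy) = 2424 / √(2627·2592) = 2424 / √6809184 = 2424 / 2609.4413 = 0.9289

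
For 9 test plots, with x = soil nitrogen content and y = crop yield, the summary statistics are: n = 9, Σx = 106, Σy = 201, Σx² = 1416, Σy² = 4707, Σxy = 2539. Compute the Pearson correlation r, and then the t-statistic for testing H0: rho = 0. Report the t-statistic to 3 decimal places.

5.406

Numerator: nΣxy − (Σx)(Σy) = 9·2539 − (106)(201) = 1545
Denominator: √[(nΣx²−(Σx)²)(nΣy²−(Σy)²)]
  nΣx²−(Σx)² = 9·1416 − 11236 = 1508;  nΣy²−(Σy)² = 9·4707 − 40401 = 1962
  √(1508·1962) = √2958696 = 1720.0860
r = 1545 / 1720.0860 = 0.8982
t = r·√(n−2)/√(1−r²) = 0.8982·√7 / √(1−0.806763) = 2.376414 / 0.439587 = 5.406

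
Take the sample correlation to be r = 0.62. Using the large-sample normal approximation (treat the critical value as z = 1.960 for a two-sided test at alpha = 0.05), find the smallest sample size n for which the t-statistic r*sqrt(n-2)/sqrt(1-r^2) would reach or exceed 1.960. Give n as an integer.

r√(n−2)/√(1−r²) ≥ 1.960  ⇔  n−2 ≥ (1.960)²·(1−r²)/r²
(1−r²)/r² = (1−0.3844)/0.3844 = 1.6015
n ≥ 2 + 3.8416·1.6015 = 2 + 6.1523 = 8.1523
⌈8.1523⌉ = 9

9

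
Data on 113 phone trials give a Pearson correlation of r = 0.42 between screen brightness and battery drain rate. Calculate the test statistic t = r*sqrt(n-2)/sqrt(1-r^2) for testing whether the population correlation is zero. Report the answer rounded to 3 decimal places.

4.876

1 − r² = 1 − 0.1764 = 0.8236;  √(1−r²) = 0.907524
√(n−2) = √111 = 10.535654
t = r·√(n−2)/√(1−r²) = 0.42 · 10.535654 / 0.907524 = 4.876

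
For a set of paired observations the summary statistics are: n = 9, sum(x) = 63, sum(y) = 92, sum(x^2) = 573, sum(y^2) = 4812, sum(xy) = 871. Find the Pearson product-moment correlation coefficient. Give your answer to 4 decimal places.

S_xy = nΣxy − ΣxΣy = 9·871 − 63·92 = 7839 − 5796 = 2043
S_xx = nΣx² − (Σx)² = 9·573 − 63² = 5157 − 3969 = 1188
S_yy = nΣy² − (Σy)² = 9·4812 − 92² = 43308 − 8464 = 34844
r = S_xy / √(S_xx·S_yy) = 2043 / √(1188·34844) = 2043 / √41394672 = 2043 / 6433.8691 = 0.3175

0.3175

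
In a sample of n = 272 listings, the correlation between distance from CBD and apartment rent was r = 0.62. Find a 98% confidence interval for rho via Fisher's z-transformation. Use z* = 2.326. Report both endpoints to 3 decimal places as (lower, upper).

(0.525, 0.700)

z_r = atanh(0.62) = 0.725005;  SE = 1/√(n−3) = 1/√269 = 0.060971
z-limits: 0.725005 ± 2.326·0.060971 = 0.725005 ± 0.141819 = [0.583186, 0.866824]
ρ-limits: (tanh 0.583186, tanh 0.866824) = (0.525, 0.700)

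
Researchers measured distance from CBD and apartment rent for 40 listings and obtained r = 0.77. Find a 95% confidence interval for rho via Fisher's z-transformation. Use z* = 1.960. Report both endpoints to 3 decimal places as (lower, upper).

z_r = atanh(0.77) = 1.020328;  SE = 1/√(n−3) = 1/√37 = 0.164399
z-limits: 1.020328 ± 1.960·0.164399 = 1.020328 ± 0.322222 = [0.698106, 1.342550]
ρ-limits: (tanh 0.698106, tanh 1.342550) = (0.603, 0.872)

(0.603, 0.872)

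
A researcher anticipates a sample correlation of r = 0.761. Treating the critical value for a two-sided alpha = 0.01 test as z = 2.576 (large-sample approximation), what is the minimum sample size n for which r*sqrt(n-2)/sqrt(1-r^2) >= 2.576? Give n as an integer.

r√(n−2)/√(1−r²) ≥ 2.576  ⇔  n−2 ≥ (2.576)²·(1−r²)/r²
(1−r²)/r² = (1−0.579121)/0.579121 = 0.7268
n ≥ 2 + 6.635776·0.7268 = 2 + 4.8229 = 6.8229
⌈6.8229⌉ = 7

7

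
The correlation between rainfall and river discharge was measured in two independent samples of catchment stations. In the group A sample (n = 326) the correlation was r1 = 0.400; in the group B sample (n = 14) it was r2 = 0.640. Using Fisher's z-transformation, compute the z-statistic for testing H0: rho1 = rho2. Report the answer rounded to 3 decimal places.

z1 = atanh(0.400) = 0.423649,  z2 = atanh(0.640) = 0.758174
SE = √(1/(n1−3) + 1/(n2−3)) = √(1/323 + 1/11) = √(0.0030960 + 0.0909091) = √0.0940051 = 0.306603
z = (z1 − z2)/SE = (0.423649 − 0.758174) / 0.306603 = -0.334525 / 0.306603 = -1.091

-1.091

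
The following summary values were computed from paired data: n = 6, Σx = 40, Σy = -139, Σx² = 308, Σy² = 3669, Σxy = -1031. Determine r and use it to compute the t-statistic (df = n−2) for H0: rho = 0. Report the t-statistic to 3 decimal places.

Numerator: nΣxy − (Σx)(Σy) = 6·(-1031) − (40)(-139) = -626
Denominator: √[(nΣx²−(Σx)²)(nΣy²−(Σy)²)]
  nΣx²−(Σx)² = 6·308 − 1600 = 248;  nΣy²−(Σy)² = 6·3669 − 19321 = 2693
  √(248·2693) = √667864 = 817.2295
r = -626 / 817.2295 = -0.7660
t = r·√(n−2)/√(1−r²) = -0.7660·√4 / √(1−0.586756) = -1.532000 / 0.642841 = -2.383

-2.383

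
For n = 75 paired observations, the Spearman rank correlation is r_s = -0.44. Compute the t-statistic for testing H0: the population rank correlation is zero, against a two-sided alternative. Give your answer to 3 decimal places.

t = r_s·√(n−2) / √(1−r_s²) with r_s = -0.44, n = 75
  = -0.44·√73 / √(1 − 0.1936)
  = -0.44·8.544004 / 0.897998
  = -3.759362 / 0.897998 = -4.186

-4.186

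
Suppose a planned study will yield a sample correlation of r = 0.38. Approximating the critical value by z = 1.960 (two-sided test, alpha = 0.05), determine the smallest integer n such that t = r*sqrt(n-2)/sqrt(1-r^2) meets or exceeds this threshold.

Need r·√(n−2)/√(1−r²) ≥ 1.960
√(n−2) ≥ 1.960·√(1−0.1444) / 0.38 = 1.960·0.924986 / 0.38 = 4.7710
n−2 ≥ 22.7624  ⇒  n ≥ 24.7624
Smallest integer n = 25

25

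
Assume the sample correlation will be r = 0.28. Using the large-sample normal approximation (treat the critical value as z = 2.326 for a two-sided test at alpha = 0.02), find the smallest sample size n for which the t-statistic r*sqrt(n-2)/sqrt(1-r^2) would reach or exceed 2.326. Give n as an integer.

66

r√(n−2)/√(1−r²) ≥ 2.326  ⇔  n−2 ≥ (2.326)²·(1−r²)/r²
(1−r²)/r² = (1−0.0784)/0.0784 = 11.7551
n ≥ 2 + 5.410276·11.7551 = 2 + 63.5983 = 65.5983
⌈65.5983⌉ = 66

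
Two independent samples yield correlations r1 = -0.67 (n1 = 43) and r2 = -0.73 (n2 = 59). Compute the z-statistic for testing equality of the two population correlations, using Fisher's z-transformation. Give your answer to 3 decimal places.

0.570

Fisher z-transforms: z1 = atanh(-0.67) = -0.810743, z2 = atanh(-0.73) = -0.928727; difference d = 0.117984
Var(d) = 1/40 + 1/56 = 0.0250000 + 0.0178571 = 0.0428571
z = d/√Var(d) = 0.117984 / √0.0428571 = 0.117984 / 0.207020 = 0.570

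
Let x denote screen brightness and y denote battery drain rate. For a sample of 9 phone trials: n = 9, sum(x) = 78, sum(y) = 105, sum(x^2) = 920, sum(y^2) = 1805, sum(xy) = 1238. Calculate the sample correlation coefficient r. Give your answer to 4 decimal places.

0.8719

S_xy = nΣxy − ΣxΣy = 9·1238 − 78·105 = 11142 − 8190 = 2952
S_xx = nΣx² − (Σx)² = 9·920 − 78² = 8280 − 6084 = 2196
S_yy = nΣy² − (Σy)² = 9·1805 − 105² = 16245 − 11025 = 5220
r = S_xy / √(S_xx·S_yy) = 2952 / √(2196·5220) = 2952 / √11463120 = 2952 / 3385.7230 = 0.8719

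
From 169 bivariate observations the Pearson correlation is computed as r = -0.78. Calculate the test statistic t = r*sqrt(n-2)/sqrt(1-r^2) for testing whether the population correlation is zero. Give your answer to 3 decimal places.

1 − r² = 1 − 0.6084 = 0.3916;  √(1−r²) = 0.625780
√(n−2) = √167 = 12.922848
t = r·√(n−2)/√(1−r²) = -0.78 · 12.922848 / 0.625780 = -16.108

-16.108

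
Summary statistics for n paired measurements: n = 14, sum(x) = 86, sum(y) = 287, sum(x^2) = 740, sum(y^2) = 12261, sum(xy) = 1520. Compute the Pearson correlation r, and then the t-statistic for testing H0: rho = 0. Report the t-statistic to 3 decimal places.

-0.741

Numerator: nΣxy − (Σx)(Σy) = 14·1520 − (86)(287) = -3402
Denominator: √[(nΣx²−(Σx)²)(nΣy²−(Σy)²)]
  nΣx²−(Σx)² = 14·740 − 7396 = 2964;  nΣy²−(Σy)² = 14·12261 − 82369 = 89285
  √(2964·89285) = √264640740 = 16267.7823
r = -3402 / 16267.7823 = -0.2091
t = r·√(n−2)/√(1−r²) = -0.2091·√12 / √(1−0.043723) = -0.724344 / 0.977894 = -0.741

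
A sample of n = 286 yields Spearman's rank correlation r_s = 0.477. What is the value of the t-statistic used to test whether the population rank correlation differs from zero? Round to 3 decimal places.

9.146

1 − r_s² = 1 − 0.227529 = 0.772471;  √(1−r_s²) = 0.878903
√(n−2) = √284 = 16.852300
t = r_s·√(n−2)/√(1−r_s²) = 0.477 · 16.852300 / 0.878903 = 9.146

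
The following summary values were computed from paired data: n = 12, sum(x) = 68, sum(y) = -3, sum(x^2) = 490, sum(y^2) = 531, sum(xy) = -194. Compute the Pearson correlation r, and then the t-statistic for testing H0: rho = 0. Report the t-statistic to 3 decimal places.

-3.600

S_xy = nΣxy − ΣxΣy = 12·(-194) − 68·(-3) = -2328 − (-204) = -2124
S_xx = nΣx² − (Σx)² = 12·490 − 68² = 5880 − 4624 = 1256
S_yy = nΣy² − (Σy)² = 12·531 − (-3)² = 6372 − 9 = 6363
r = S_xy / √(S_xx·S_yy) = -2124 / √(1256·6363) = -2124 / √7991928 = -2124 / 2826.9998 = -0.7513
t = r·√(n−2)/√(1−r²) = -0.7513·√10 / √(1−0.564452) = -2.375819 / 0.659961 = -3.600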